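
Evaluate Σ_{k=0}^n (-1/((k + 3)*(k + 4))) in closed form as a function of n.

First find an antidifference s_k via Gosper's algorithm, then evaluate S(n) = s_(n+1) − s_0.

Step 1: r(k) = (k + 3)/(k + 5).
Factor: A=k + 3; B=k + 5; C=1.
Key eq: (k + 3)·f(k+1) = (k + 4)·f(k) + (1).
Bound: deg f ≤ 1.
Solving with deg f ≤ 1: f(k) = k/3.
R(k) = B(k−1)·f(k)/C(k) = k*(k + 4)/3; s_k = R·t_k = -k/(3*k + 9).
Verify: -1/(k**2 + 7*k + 12) matches t_k.
Σ_(k=0)^n t_k = s_(n+1) − s_(0) = ((-n - 1)/(3*(n + 4))) − (0), i.e. (-n - 1)/(3*(n + 4)).

S(n) = (-n - 1)/(3*(n + 4))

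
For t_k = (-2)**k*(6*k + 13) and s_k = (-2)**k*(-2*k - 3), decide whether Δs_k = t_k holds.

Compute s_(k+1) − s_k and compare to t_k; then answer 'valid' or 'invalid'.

s_(k+1) = 2*(-2)**k*(2*k + 5)
s_(k+1) − s_k = (-2)**k*(6*k + 13)
(s_(k+1) − s_k) − t_k = 0

valid (s_(k+1) − s_k reduces to t_k)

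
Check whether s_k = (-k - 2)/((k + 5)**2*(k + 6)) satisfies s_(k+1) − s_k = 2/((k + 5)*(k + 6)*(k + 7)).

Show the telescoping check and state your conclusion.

Invalid: residual 3*(-3*k - 17)/(k**5 + 29*k**4 + 335*k**3 + 1927*k**2 + 5520*k + 6300) ≠ 0.

s_(k+1) = (-k - 3)/((k + 6)**2*(k + 7))
s_(k+1) − s_k = ((k + 2)*(k + 6)*(k + 7) - (k + 3)*(k + 5)**2)/((k + 5)**2*(k + 6)**2*(k + 7))
(s_(k+1) − s_k) − t_k = 3*(-3*k - 17)/(k**5 + 29*k**4 + 335*k**3 + 1927*k**2 + 5520*k + 6300)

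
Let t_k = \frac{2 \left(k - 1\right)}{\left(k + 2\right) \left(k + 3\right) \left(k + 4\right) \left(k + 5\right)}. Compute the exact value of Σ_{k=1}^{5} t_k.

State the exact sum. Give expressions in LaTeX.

Ratio r(k) = k*(k + 2)/((k - 1)*(k + 6)).
Normal form (A,B,C) = (k + 2, k + 6, k - 1).
Need (k + 2)·f(k+1) − (k + 5)·f(k) = k - 1.
From deg A=1, deg B=1, deg C=1: d=3.
A polynomial solution: f(k) = -k/2.
Certificate R = B(k−1)f/C = -k*(k + 5)/(2*(k - 1)) gives s_k = -k/((k + 2)*(k + 3)*(k + 4)).
Verify: 2*(k - 1)/(k**4 + 14*k**3 + 71*k**2 + 154*k + 120) matches t_k.
Telescoping: Σ = s_(6) − s_(1) = -1/120 − (-1/60) = 1/120.

Σ = 1/120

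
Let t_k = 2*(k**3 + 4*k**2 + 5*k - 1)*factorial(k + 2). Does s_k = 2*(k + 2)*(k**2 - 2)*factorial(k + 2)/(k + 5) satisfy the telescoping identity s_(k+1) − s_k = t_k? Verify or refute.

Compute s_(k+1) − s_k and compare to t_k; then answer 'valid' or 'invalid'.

Invalid: residual -6*(k**4 + 9*k**3 + 24*k**2 + 24*k - 3)*factorial(k + 2)/((k + 5)*(k + 6)) ≠ 0.

s_(k+1) = 2*(k + 3)*(k**2 + 2*k - 1)*factorial(k + 3)/(k + 6)
s_(k+1) − s_k = 2*(k**5 + 12*k**4 + 52*k**3 + 102*k**2 + 67*k - 21)*factorial(k + 2)/((k + 5)*(k + 6))
(s_(k+1) − s_k) − t_k = -6*(k**4 + 9*k**3 + 24*k**2 + 24*k - 3)*factorial(k + 2)/((k + 5)*(k + 6))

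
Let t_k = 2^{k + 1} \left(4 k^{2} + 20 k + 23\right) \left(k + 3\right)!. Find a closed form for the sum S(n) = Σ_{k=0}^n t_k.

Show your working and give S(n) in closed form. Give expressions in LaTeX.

Step 1: r(k) = 2*(4*k**3 + 44*k**2 + 159*k + 188)/(4*k**2 + 20*k + 23).
Gosper form: A/B · C(k+1)/C(k) with A=2*k + 8, B=1, C=k**2 + 5*k + 23/4.
Key eq: (2*k + 8)·f(k+1) = (1)·f(k) + (k**2 + 5*k + 23/4).
From deg A=1, deg B=0, deg C=2: d=1.
Coefficient equations give f(k) = (2*k + 1)/4.
Get s_k = R·t_k = 2**(k + 1)*(2*k + 1)*factorial(k + 3) with R(k) = B(k−1)f(k)/C(k) = (2*k + 1)/(4*k**2 + 20*k + 23).
Verify: 2**(k + 1)*(4*k**2 + 20*k + 23)*factorial(k + 3) matches t_k.
Evaluate: s_(n+1) = 2**(n + 2)*(2*n + 3)*factorial(n + 4); subtract s_(0) = 12 ⇒ S(n) = 8*2**n*n*factorial(n + 4) + 12*2**n*factorial(n + 4) - 12.

S(n) = 8 \cdot 2^{n} n \left(n + 4\right)! + 12 \cdot 2^{n} \left(n + 4\right)! - 12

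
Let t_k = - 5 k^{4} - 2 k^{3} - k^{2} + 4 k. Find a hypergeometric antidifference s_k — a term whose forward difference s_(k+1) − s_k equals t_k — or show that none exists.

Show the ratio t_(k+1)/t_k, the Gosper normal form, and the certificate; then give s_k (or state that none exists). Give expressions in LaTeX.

s_k = k \left(- k^{4} + 2 k^{3} - k^{2} + 2 k - 2\right)

Ratio r(k) = (5*k**4 + 22*k**3 + 37*k**2 + 24*k + 4)/(k*(5*k**3 + 2*k**2 + k - 4)).
So A=1 and B=1, with C=k**4 + 2*k**3/5 + k**2/5 - 4*k/5.
f must satisfy (1)·f(k+1) − (1)·f(k) = k**4 + 2*k**3/5 + k**2/5 - 4*k/5.
deg f ≤ 5 (via 0,0,4).
A polynomial solution: f(k) = k*(k - 1)*(k**3 - k**2 - 2)/5.
Get s_k = R·t_k = k*(-k**4 + 2*k**3 - k**2 + 2*k - 2) with R(k) = B(k−1)f(k)/C(k) = (k - 1)*(k**3 - k**2 - 2)/(5*k**3 + 2*k**2 + k - 4).
Δs = k*(-5*k**3 - 2*k**2 - k + 4), as required.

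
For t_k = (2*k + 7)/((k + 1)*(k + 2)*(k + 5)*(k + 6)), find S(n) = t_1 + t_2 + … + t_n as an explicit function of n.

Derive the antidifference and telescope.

t_(k+1)/t_k = (k + 1)*(k + 5)*(2*k + 9)/((k + 3)*(k + 7)*(2*k + 7)).
Factor: A=k + 1; B=k + 7; C=k**3 + 21*k**2/2 + 73*k/2 + 42.
Need (k + 1)·f(k+1) − (k + 6)·f(k) = k**3 + 21*k**2/2 + 73*k/2 + 42.
d = 5 from the (1,1,3) case.
Match coefficients ⇒ f(k) = k*(k + 2)*(k + 3)*(k + 4)*(k + 6)/10.
Get s_k = R·t_k = k*(k + 6)/(5*(k**2 + 6*k + 5)) with R(k) = B(k−1)f(k)/C(k) = k*(k + 2)*(k + 6)**2/(5*(2*k + 7)).
s_(k+1) − s_k = (2*k + 7)/(k**4 + 14*k**3 + 65*k**2 + 112*k + 60) = t_k.
Evaluate: s_(n+1) = (n**2 + 8*n + 7)/(5*(n**2 + 8*n + 12)); subtract s_(1) = 7/60 ⇒ S(n) = n*(n + 8)/(12*(n**2 + 8*n + 12)).

S(n) = n*(n + 8)/(12*(n**2 + 8*n + 12))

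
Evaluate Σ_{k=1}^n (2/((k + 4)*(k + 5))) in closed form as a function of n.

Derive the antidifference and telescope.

S(n) = 2*n/(5*(n + 5))

t_(k+1)/t_k = (k + 4)/(k + 6).
Factor: A=k + 4; B=k + 6; C=1.
Set up (k + 4)·f(k+1) − (k + 5)·f(k) − (1) = 0.
Bound: deg f ≤ 1.
Match coefficients ⇒ f(k) = k/4.
Certificate R = B(k−1)f/C = k*(k + 5)/4 gives s_k = k/(2*(k + 4)).
Verify: 2/(k**2 + 9*k + 20) matches t_k.
Telescope: S(n) = s_(n+1) − s_(1) = (n + 1)/(2*(n + 5)) − (1/10) = 2*n/(5*(n + 5)).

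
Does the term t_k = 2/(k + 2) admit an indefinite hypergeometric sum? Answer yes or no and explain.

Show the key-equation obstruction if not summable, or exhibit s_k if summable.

Step 1: r(k) = (k + 2)/(k + 3).
So A=k + 2 and B=k + 3, with C=1.
Solve (k + 2)·f(k+1) − (k + 2)·f(k) = 1.
d = 0 from the (1,1,0) case.
Put f(k) = c0: A·f(k+1) − B(k−1)·f(k) − C = -1; need -1 = 0 — inconsistent ⇒ no f, not summable.

No — t_k has no hypergeometric antidifference.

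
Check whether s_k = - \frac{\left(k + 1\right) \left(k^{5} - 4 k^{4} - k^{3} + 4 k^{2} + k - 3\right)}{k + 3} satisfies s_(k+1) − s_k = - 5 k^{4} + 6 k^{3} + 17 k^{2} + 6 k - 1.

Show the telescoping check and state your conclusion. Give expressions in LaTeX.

Invalid: residual \frac{2 \left(4 k^{5} + 13 k^{4} - 34 k^{3} - 61 k^{2} - 18 k + 6\right)}{k^{2} + 7 k + 12} ≠ 0.

s_(k+1) = (-k**6 - 3*k**5 + 5*k**4 + 27*k**3 + 31*k**2 + 12*k + 4)/(k + 4)
s_(k+1) − s_k = k*(-5*k**5 - 21*k**4 + 25*k**3 + 129*k**2 + 123*k + 29)/(k**2 + 7*k + 12)
(s_(k+1) − s_k) − t_k = 2*(4*k**5 + 13*k**4 - 34*k**3 - 61*k**2 - 18*k + 6)/(k**2 + 7*k + 12)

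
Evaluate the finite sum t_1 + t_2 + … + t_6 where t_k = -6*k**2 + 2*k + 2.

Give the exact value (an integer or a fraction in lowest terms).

Σ = -492

Ratio r(k) = (k - 3*(k + 1)**2 + 2)/(-3*k**2 + k + 1).
Take A(k)=1, B(k)=1, C(k)=k**2 - k/3 - 1/3.
Set up (1)·f(k+1) − (1)·f(k) − (k**2 - k/3 - 1/3) = 0.
From deg A=0, deg B=0, deg C=2: d=3.
Match coefficients ⇒ f(k) = k**2*(k - 2)/3.
So s_k = (B(k−1)f/C)·t_k = (k**2*(k - 2)/(3*k**2 - k - 1))·t_k = 2*k**2*(2 - k).
Check: Δs_k = -6*k**2 + 2*k + 2. ✓
Telescoping: Σ = s_(7) − s_(1) = -490 − (2) = -492.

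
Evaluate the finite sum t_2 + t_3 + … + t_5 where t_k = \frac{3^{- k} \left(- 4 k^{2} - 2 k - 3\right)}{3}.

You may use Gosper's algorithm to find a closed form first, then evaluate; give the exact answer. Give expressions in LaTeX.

Σ = -1364/729

Compute t_(k+1)/t_k: get (4*k**2 + 10*k + 9)/(3*(4*k**2 + 2*k + 3)).
Gosper form: A/B · C(k+1)/C(k) with A=1/3, B=1, C=k**2 + k/2 + 3/4.
Need (1/3)·f(k+1) − (1)·f(k) = k**2 + k/2 + 3/4.
Bound: deg f ≤ 2.
Solve for f: f(k) = -3*(2*k**2 + 3*k + 4)/4 (degree 2 ≤ 2).
R(k) = B(k−1)·f(k)/C(k) = -3*(2*k**2 + 3*k + 4)/(4*k**2 + 2*k + 3); s_k = R·t_k = (2*k**2 + 3*k + 4)/3**k.
s_(k+1) − s_k = (-4*k**2 - 2*k - 3)/(3*3**k) = t_k.
Sum = s_(6) − s_(2); s_(6) = 94/729, s_(2) = 2 ⇒ -1364/729.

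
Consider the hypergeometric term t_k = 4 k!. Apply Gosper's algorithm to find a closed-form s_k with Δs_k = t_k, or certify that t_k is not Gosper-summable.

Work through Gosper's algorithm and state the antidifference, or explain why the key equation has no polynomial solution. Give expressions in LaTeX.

no hypergeometric antidifference exists

Step 1: r(k) = k + 1.
So A=k + 1 and B=1, with C=1.
Set up (k + 1)·f(k+1) − (1)·f(k) − (1) = 0.
From deg A=1, deg B=0, deg C=0: d=-1.
Bound -1 < 0, so the key equation has no polynomial solution.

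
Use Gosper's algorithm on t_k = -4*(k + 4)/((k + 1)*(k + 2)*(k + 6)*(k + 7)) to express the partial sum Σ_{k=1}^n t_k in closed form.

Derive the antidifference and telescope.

Ratio r(k) = (k + 1)*(k + 5)*(k + 6)/((k + 3)*(k + 4)*(k + 8)).
Factor: A=k + 1; B=k + 8; C=k**4 + 16*k**3 + 95*k**2 + 248*k + 240.
Solve (k + 1)·f(k+1) − (k + 7)·f(k) = k**4 + 16*k**3 + 95*k**2 + 248*k + 240.
From deg A=1, deg B=1, deg C=4: d=6.
A polynomial solution: f(k) = k*(k + 2)*(k + 3)*(k + 4)*(k + 5)*(k + 7)/12.
Certificate R = B(k−1)f/C = k*(k + 2)*(k + 7)**2/(12*(k + 4)) gives s_k = k*(-k - 7)/(3*(k**2 + 7*k + 6)).
Verify: 4*(-k - 4)/(k**4 + 16*k**3 + 83*k**2 + 152*k + 84) matches t_k.
s_(n+1) = (-n**2 - 9*n - 8)/(3*(n**2 + 9*n + 14)) and s_(1) = -4/21, so S(n) = n*(-n - 9)/(7*(n**2 + 9*n + 14)).

S(n) = n*(-n - 9)/(7*(n**2 + 9*n + 14))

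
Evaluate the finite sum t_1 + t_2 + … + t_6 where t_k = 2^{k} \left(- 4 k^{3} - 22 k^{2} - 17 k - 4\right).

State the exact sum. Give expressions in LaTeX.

Σ = -163710

The ratio is 2*(4*k**3 + 34*k**2 + 73*k + 47)/(4*k**3 + 22*k**2 + 17*k + 4).
Normal form (A,B,C) = (2, 1, k**3 + 11*k**2/2 + 17*k/4 + 1).
Solve (2)·f(k+1) − (1)·f(k) = k**3 + 11*k**2/2 + 17*k/4 + 1.
d = 3 from the (0,0,3) case.
Coefficient equations give f(k) = (4*k**3 - 2*k**2 + k - 2)/4.
Certificate R = B(k−1)f/C = (4*k**3 - 2*k**2 + k - 2)/(4*k**3 + 22*k**2 + 17*k + 4) gives s_k = 2**k*(-4*k**3 + 2*k**2 - k + 2).
Check: Δs_k = 2**k*(-4*k**3 - 22*k**2 - 17*k - 4). ✓
Σ_(k=1)^(6) t_k = s_(7) − s_(1) = -163712 − (-2) = -163710.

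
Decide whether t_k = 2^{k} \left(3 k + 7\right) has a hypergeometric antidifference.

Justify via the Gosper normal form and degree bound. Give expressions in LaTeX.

Step 1: r(k) = 2*(3*k + 10)/(3*k + 7).
Normal form (A,B,C) = (2, 1, k + 7/3).
Key eq: (2)·f(k+1) = (1)·f(k) + (k + 7/3).
Degrees (0,0,1) ⇒ d ≤ 1.
Match coefficients ⇒ f(k) = (3*k + 1)/3.
Get s_k = R·t_k = 2**k*(3*k + 1) with R(k) = B(k−1)f(k)/C(k) = (3*k + 1)/(3*k + 7).
Verify: 2**k*(3*k + 7) matches t_k.

Yes. s_k = 2^{k} \left(3 k + 1\right).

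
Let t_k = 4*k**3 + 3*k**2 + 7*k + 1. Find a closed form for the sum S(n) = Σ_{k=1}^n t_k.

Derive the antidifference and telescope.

Compute t_(k+1)/t_k: get (4*k**3 + 15*k**2 + 25*k + 15)/(4*k**3 + 3*k**2 + 7*k + 1).
A = 1, B = 1, C = k**3 + 3*k**2/4 + 7*k/4 + 1/4.
f must satisfy (1)·f(k+1) − (1)·f(k) = k**3 + 3*k**2/4 + 7*k/4 + 1/4.
deg f ≤ 4 (via 0,0,3).
A polynomial solution: f(k) = k*(k**3 - k**2 + 3*k - 2)/4.
So s_k = (B(k−1)f/C)·t_k = (k*(k**3 - k**2 + 3*k - 2)/(4*k**3 + 3*k**2 + 7*k + 1))·t_k = k*(k**3 - k**2 + 3*k - 2).
Verify: 4*k**3 + 3*k**2 + 7*k + 1 matches t_k.
Σ_(k=1)^n t_k = s_(n+1) − s_(1) = (n**4 + 3*n**3 + 6*n**2 + 5*n + 1) − (1), i.e. n*(n**3 + 3*n**2 + 6*n + 5).

S(n) = n*(n**3 + 3*n**2 + 6*n + 5)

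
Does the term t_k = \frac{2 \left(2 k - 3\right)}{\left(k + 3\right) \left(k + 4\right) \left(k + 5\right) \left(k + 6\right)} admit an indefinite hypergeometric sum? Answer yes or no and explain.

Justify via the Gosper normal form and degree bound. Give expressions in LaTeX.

Yes. s_k = - \frac{2 k}{\left(k + 3\right) \left(k + 4\right) \left(k + 5\right)}.

Ratio r(k) = (k + 3)*(2*k - 1)/((k + 7)*(2*k - 3)).
Gosper form: A/B · C(k+1)/C(k) with A=k + 3, B=k + 7, C=k - 3/2.
Need (k + 3)·f(k+1) − (k + 6)·f(k) = k - 3/2.
d = 3 from the (1,1,1) case.
A polynomial solution: f(k) = -k/2.
R(k) = B(k−1)·f(k)/C(k) = -k*(k + 6)/(2*k - 3); s_k = R·t_k = -2*k/((k + 3)*(k + 4)*(k + 5)).
Δs = 2*(2*k - 3)/(k**4 + 18*k**3 + 119*k**2 + 342*k + 360), as required.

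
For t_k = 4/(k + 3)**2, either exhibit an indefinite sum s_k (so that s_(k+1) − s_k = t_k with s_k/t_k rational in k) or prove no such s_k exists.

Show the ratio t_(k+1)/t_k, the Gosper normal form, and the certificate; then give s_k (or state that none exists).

none — t_k is not Gosper-summable

Ratio r(k) = (k + 3)**2/(k + 4)**2.
A = k**2 + 6*k + 9, B = k**2 + 8*k + 16, C = 1.
Key eq: (k**2 + 6*k + 9)·f(k+1) = (k**2 + 6*k + 9)·f(k) + (1).
Bound: deg f ≤ 0.
Generic f = c0 gives residual -1; -1 = 0 cannot hold, so t_k is not Gosper-summable.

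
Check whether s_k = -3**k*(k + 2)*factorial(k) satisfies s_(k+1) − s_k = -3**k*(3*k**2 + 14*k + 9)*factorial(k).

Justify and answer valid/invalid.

s_(k+1) = -3**(k + 1)*(k + 3)*factorial(k + 1)
s_(k+1) − s_k = -3**k*(3*k**2 + 11*k + 7)*factorial(k)
(s_(k+1) − s_k) − t_k = 3**k*(3*k + 2)*factorial(k)

Invalid: residual 3**k*(3*k + 2)*factorial(k) ≠ 0.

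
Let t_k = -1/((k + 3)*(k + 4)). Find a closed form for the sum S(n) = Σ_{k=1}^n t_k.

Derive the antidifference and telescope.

Step 1: r(k) = (k + 3)/(k + 5).
Take A(k)=k + 3, B(k)=k + 5, C(k)=1.
Need (k + 3)·f(k+1) − (k + 4)·f(k) = 1.
Bound: deg f ≤ 1.
A polynomial solution: f(k) = k/3.
R(k) = B(k−1)·f(k)/C(k) = k*(k + 4)/3; s_k = R·t_k = -k/(3*k + 9).
s_(k+1) − s_k = -1/(k**2 + 7*k + 12) = t_k.
Σ_(k=1)^n t_k = s_(n+1) − s_(1) = ((-n - 1)/(3*(n + 4))) − (-1/12), i.e. -n/(4*n + 16).

S(n) = -n/(4*n + 16)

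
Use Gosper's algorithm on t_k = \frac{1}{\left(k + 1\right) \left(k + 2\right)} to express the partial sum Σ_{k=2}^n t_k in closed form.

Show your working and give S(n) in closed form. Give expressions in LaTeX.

Compute t_(k+1)/t_k: get (k + 1)/(k + 3).
Take A(k)=k + 1, B(k)=k + 3, C(k)=1.
Need (k + 1)·f(k+1) − (k + 2)·f(k) = 1.
From deg A=1, deg B=1, deg C=0: d=1.
Coefficient equations give f(k) = k.
Then R = B(k−1)f/C = k*(k + 2), so s_k = R(k)·t_k = k/(k + 1).
s_(k+1) − s_k = 1/(k**2 + 3*k + 2) = t_k.
Σ_(k=2)^n t_k = s_(n+1) − s_(2) = ((n + 1)/(n + 2)) − (2/3), i.e. (n - 1)/(3*(n + 2)).

S(n) = \frac{n - 1}{3 \left(n + 2\right)}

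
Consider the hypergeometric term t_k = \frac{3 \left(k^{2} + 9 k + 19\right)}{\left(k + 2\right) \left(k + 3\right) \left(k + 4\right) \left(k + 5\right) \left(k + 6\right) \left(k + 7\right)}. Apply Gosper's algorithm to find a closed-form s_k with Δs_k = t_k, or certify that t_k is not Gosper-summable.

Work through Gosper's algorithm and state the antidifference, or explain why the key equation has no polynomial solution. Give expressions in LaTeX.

s_k = \frac{k \left(k^{2} + 12 k + 44\right)}{48 \left(k^{3} + 12 k^{2} + 44 k + 48\right)}

Ratio r(k) = (k + 2)*(9*k + (k + 1)**2 + 28)/((k + 8)*(k**2 + 9*k + 19)).
So A=k + 2 and B=k + 8, with C=k**2 + 9*k + 19.
Solve (k + 2)·f(k+1) − (k + 7)·f(k) = k**2 + 9*k + 19.
d = 5 from the (1,1,2) case.
Match coefficients ⇒ f(k) = k*(k + 3)*(k + 5)*(k**2 + 12*k + 44)/144.
Certificate R = B(k−1)f/C = k*(k + 3)*(k + 5)*(k + 7)*(k**2 + 12*k + 44)/(144*(k**2 + 9*k + 19)) gives s_k = k*(k**2 + 12*k + 44)/(48*(k**3 + 12*k**2 + 44*k + 48)).
Check: Δs_k = 3*(k**2 + 9*k + 19)/(k**6 + 27*k**5 + 295*k**4 + 1665*k**3 + 5104*k**2 + 8028*k + 5040). ✓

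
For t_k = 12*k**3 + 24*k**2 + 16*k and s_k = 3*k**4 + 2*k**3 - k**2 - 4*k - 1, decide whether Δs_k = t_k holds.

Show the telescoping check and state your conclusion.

Valid — Δs_k = t_k.

s_(k+1) = 3*k**4 + 14*k**3 + 23*k**2 + 12*k - 1
s_(k+1) − s_k = 4*k*(3*k**2 + 6*k + 4)
(s_(k+1) − s_k) − t_k = 0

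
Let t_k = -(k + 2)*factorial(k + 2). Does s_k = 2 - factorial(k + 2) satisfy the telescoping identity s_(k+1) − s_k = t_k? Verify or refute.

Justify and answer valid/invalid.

Valid: the claim telescopes to t_k.

s_(k+1) = 2 - factorial(k + 3)
s_(k+1) − s_k = -(k + 2)*factorial(k + 2)
(s_(k+1) − s_k) − t_k = 0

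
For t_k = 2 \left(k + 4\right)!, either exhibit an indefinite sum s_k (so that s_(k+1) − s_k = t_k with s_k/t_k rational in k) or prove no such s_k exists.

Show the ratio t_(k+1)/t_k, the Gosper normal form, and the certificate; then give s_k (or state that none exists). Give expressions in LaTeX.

The ratio is k + 5.
Gosper form: A/B · C(k+1)/C(k) with A=k + 5, B=1, C=1.
Solve (k + 5)·f(k+1) − (1)·f(k) = 1.
Degrees (1,0,0) ⇒ d ≤ -1.
Negative degree bound (-1): no f exists, t_k not Gosper-summable.

none — t_k is not Gosper-summable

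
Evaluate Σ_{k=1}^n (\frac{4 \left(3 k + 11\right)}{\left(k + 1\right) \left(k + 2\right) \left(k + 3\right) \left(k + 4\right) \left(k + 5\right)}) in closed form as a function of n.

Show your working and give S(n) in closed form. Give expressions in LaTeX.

S(n) = \frac{2 n \left(n^{2} + 10 n + 31\right)}{15 \left(n^{3} + 10 n^{2} + 31 n + 30\right)}

r(k) = (k + 1)*(3*k + 14)/((k + 6)*(3*k + 11)) after simplifying.
Gosper form: A/B · C(k+1)/C(k) with A=k + 1, B=k + 6, C=k + 11/3.
Need (k + 1)·f(k+1) − (k + 5)·f(k) = k + 11/3.
Bound: deg f ≤ 4.
Coefficient equations give f(k) = k*(k + 3)*(k**2 + 7*k + 14)/24.
Certificate R = B(k−1)f/C = k*(k + 3)*(k + 5)*(k**2 + 7*k + 14)/(8*(3*k + 11)) gives s_k = k*(k**2 + 7*k + 14)/(2*(k**3 + 7*k**2 + 14*k + 8)).
Check: Δs_k = 4*(3*k + 11)/(k**5 + 15*k**4 + 85*k**3 + 225*k**2 + 274*k + 120). ✓
s_(n+1) = (n**3 + 10*n**2 + 31*n + 22)/(2*(n**3 + 10*n**2 + 31*n + 30)) and s_(1) = 11/30, so S(n) = 2*n*(n**2 + 10*n + 31)/(15*(n**3 + 10*n**2 + 31*n + 30)).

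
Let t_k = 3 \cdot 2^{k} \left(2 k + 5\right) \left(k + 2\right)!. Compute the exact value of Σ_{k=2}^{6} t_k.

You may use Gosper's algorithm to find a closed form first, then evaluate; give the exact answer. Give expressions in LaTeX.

Σ = 139345632

The ratio is 2*(k + 3)*(2*k + 7)/(2*k + 5).
Take A(k)=2*k + 6, B(k)=1, C(k)=k + 5/2.
Need (2*k + 6)·f(k+1) − (1)·f(k) = k + 5/2.
deg f ≤ 0 (via 1,0,1).
A polynomial solution: f(k) = 1/2.
Certificate R = B(k−1)f/C = 1/(2*k + 5) gives s_k = 3*2**k*factorial(k + 2).
Verify: 3*2**k*(2*k + 5)*factorial(k + 2) matches t_k.
Telescoping: Σ = s_(7) − s_(2) = 139345920 − (288) = 139345632.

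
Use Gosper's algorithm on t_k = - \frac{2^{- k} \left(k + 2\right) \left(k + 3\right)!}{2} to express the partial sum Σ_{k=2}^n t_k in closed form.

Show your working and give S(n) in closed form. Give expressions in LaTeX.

S(n) = 30 - \frac{2^{- n} \left(n + 4\right)!}{2}

Compute t_(k+1)/t_k: get (k + 3)*(k + 4)/(2*(k + 2)).
A = k/2 + 2, B = 1, C = k + 2.
Set up (k/2 + 2)·f(k+1) − (1)·f(k) − (k + 2) = 0.
d = 0 from the (1,0,1) case.
Solving with deg f ≤ 0: f(k) = 2.
R(k) = B(k−1)·f(k)/C(k) = 2/(k + 2); s_k = R·t_k = -factorial(k + 3)/2**k.
Δs = -(k + 2)*factorial(k + 3)/(2*2**k), as required.
Evaluate: s_(n+1) = -2**(-n - 1)*factorial(n + 4); subtract s_(2) = -30 ⇒ S(n) = 30 - factorial(n + 4)/(2*2**n).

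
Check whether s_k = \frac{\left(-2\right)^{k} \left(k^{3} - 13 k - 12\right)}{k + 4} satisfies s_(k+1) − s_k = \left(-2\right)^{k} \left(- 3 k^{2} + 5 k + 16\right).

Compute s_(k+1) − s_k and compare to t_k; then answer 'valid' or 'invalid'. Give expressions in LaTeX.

s_(k+1) = (-2)**(k + 1)*(-13*k + (k + 1)**3 - 25)/(k + 5)
s_(k+1) − s_k = (-2)**k*(-3*k**4 - 19*k**3 + 9*k**2 + 205*k + 252)/(k**2 + 9*k + 20)
(s_(k+1) − s_k) − t_k = (-2)**k*(3*k**3 + 8*k**2 - 39*k - 68)/(k**2 + 9*k + 20)

Invalid: residual \frac{\left(-2\right)^{k} \left(3 k^{3} + 8 k^{2} - 39 k - 68\right)}{k^{2} + 9 k + 20} ≠ 0.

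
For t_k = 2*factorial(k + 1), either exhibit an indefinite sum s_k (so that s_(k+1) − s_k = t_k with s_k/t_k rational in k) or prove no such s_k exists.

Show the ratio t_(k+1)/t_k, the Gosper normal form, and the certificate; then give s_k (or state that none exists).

Step 1: r(k) = k + 2.
Factor: A=k + 2; B=1; C=1.
Need (k + 2)·f(k+1) − (1)·f(k) = 1.
d = -1 from the (1,0,0) case.
Negative degree bound (-1): no f exists, t_k not Gosper-summable.

no hypergeometric antidifference exists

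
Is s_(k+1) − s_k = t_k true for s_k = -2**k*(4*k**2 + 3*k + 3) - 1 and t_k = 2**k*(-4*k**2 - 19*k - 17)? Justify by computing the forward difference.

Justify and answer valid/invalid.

s_(k+1) = -2*2**k*(3*k + 4*(k + 1)**2 + 6) - 1
s_(k+1) − s_k = 2**k*(-4*k**2 - 19*k - 17)
(s_(k+1) − s_k) − t_k = 0

valid; difference matches t_k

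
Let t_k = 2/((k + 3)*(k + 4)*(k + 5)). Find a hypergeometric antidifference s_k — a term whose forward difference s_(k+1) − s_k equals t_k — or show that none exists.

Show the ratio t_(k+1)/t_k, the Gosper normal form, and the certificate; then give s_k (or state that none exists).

s_k = k*(k + 7)/(12*(k + 3)*(k + 4))

The ratio is (k + 3)/(k + 6).
Take A(k)=k + 3, B(k)=k + 6, C(k)=1.
f must satisfy (k + 3)·f(k+1) − (k + 5)·f(k) = 1.
From deg A=1, deg B=1, deg C=0: d=2.
Solving with deg f ≤ 2: f(k) = k*(k + 7)/24.
Then R = B(k−1)f/C = k*(k + 5)*(k + 7)/24, so s_k = R(k)·t_k = k*(k + 7)/(12*(k + 3)*(k + 4)).
Verify: 2/(k**3 + 12*k**2 + 47*k + 60) matches t_k.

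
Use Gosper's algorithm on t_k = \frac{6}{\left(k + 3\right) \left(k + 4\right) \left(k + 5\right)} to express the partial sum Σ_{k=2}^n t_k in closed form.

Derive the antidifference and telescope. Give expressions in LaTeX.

S(n) = \frac{n^{2} + 9 n - 10}{10 \left(n^{2} + 9 n + 20\right)}

r(k) = (k + 3)/(k + 6) after simplifying.
Factor: A=k + 3; B=k + 6; C=1.
f must satisfy (k + 3)·f(k+1) − (k + 5)·f(k) = 1.
Bound: deg f ≤ 2.
Solve for f: f(k) = k*(k + 7)/24 (degree 2 ≤ 2).
So s_k = (B(k−1)f/C)·t_k = (k*(k + 5)*(k + 7)/24)·t_k = k*(k + 7)/(4*(k + 3)*(k + 4)).
Verify: 6/(k**3 + 12*k**2 + 47*k + 60) matches t_k.
Σ_(k=2)^n t_k = s_(n+1) − s_(2) = ((n**2 + 9*n + 8)/(4*(n**2 + 9*n + 20))) − (3/20), i.e. (n**2 + 9*n - 10)/(10*(n**2 + 9*n + 20)).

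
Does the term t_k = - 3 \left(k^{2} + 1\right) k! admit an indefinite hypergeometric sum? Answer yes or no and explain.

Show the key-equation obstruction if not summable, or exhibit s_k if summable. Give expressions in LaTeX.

Yes. s_k = - 3 \left(k - 1\right) k!.

The ratio is (k + 1)*((k + 1)**2 + 1)/(k**2 + 1).
Gosper form: A/B · C(k+1)/C(k) with A=k + 1, B=1, C=k**2 + 1.
Key eq: (k + 1)·f(k+1) = (1)·f(k) + (k**2 + 1).
Degrees (1,0,2) ⇒ d ≤ 1.
Solve for f: f(k) = k - 1 (degree 1 ≤ 1).
So s_k = (B(k−1)f/C)·t_k = ((k - 1)/(k**2 + 1))·t_k = -3*(k - 1)*factorial(k).
Verify: -3*(k**2 + 1)*factorial(k) matches t_k.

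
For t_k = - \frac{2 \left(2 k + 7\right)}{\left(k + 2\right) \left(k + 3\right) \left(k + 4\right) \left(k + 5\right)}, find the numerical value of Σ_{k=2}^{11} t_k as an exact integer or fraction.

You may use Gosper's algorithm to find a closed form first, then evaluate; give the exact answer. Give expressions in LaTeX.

Step 1: r(k) = (k + 2)*(2*k + 9)/((k + 6)*(2*k + 7)).
Take A(k)=k + 2, B(k)=k + 6, C(k)=k + 7/2.
Set up (k + 2)·f(k+1) − (k + 5)·f(k) − (k + 7/2) = 0.
Bound: deg f ≤ 3.
Coefficient equations give f(k) = k*(k + 3)*(k + 6)/16.
Certificate R = B(k−1)f/C = k*(k + 3)*(k + 5)*(k + 6)/(8*(2*k + 7)) gives s_k = k*(-k - 6)/(4*(k**2 + 6*k + 8)).
s_(k+1) − s_k = 2*(-2*k - 7)/(k**4 + 14*k**3 + 71*k**2 + 154*k + 120) = t_k.
Sum = s_(12) − s_(2); s_(12) = -27/112, s_(2) = -1/6 ⇒ -25/336.

Σ = -25/336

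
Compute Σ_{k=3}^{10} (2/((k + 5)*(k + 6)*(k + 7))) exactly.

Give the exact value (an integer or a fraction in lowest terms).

r(k) = (k + 5)/(k + 8) after simplifying.
So A=k + 5 and B=k + 8, with C=1.
Solve (k + 5)·f(k+1) − (k + 7)·f(k) = 1.
Degrees (1,1,0) ⇒ d ≤ 2.
A polynomial solution: f(k) = k*(k + 11)/60.
So s_k = (B(k−1)f/C)·t_k = (k*(k + 7)*(k + 11)/60)·t_k = k*(k + 11)/(30*(k + 5)*(k + 6)).
Δs = 2/(k**3 + 18*k**2 + 107*k + 210), as required.
Telescoping: Σ = s_(11) − s_(3) = 121/4080 − (7/360) = 25/2448.

Σ = 25/2448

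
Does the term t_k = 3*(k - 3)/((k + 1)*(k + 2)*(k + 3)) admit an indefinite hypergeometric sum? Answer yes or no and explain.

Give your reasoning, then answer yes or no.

Yes. s_k = 3*k*(-k - 5)/(2*(k + 1)*(k + 2)).

The ratio is (k - 2)*(k + 1)/((k - 3)*(k + 4)).
Normal form (A,B,C) = (k + 1, k + 4, k - 3).
Need (k + 1)·f(k+1) − (k + 3)·f(k) = k - 3.
Degrees (1,1,1) ⇒ d ≤ 2.
Match coefficients ⇒ f(k) = -k*(k + 5)/2.
Then R = B(k−1)f/C = -k*(k + 3)*(k + 5)/(2*(k - 3)), so s_k = R(k)·t_k = 3*k*(-k - 5)/(2*(k + 1)*(k + 2)).
Verify: 3*(k - 3)/(k**3 + 6*k**2 + 11*k + 6) matches t_k.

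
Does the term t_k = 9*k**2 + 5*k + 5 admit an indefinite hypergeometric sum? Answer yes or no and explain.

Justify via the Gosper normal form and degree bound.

Yes. s_k = k*(3*k**2 - 2*k + 4).

t_(k+1)/t_k = (9*k**2 + 23*k + 19)/(9*k**2 + 5*k + 5).
Factor: A=1; B=1; C=k**2 + 5*k/9 + 5/9.
Need (1)·f(k+1) − (1)·f(k) = k**2 + 5*k/9 + 5/9.
deg f ≤ 3 (via 0,0,2).
Solving with deg f ≤ 3: f(k) = k*(3*k**2 - 2*k + 4)/9.
So s_k = (B(k−1)f/C)·t_k = (k*(3*k**2 - 2*k + 4)/(9*k**2 + 5*k + 5))·t_k = k*(3*k**2 - 2*k + 4).
Check: Δs_k = 9*k**2 + 5*k + 5. ✓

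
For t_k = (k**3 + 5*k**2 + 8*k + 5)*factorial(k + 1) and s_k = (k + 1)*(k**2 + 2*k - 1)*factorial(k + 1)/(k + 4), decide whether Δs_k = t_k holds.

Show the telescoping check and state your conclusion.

s_(k+1) = (k + 2)*(k**2 + 4*k + 2)*factorial(k + 2)/(k + 5)
s_(k+1) − s_k = (k**5 + 11*k**4 + 46*k**3 + 96*k**2 + 100*k + 37)*factorial(k + 1)/((k + 4)*(k + 5))
(s_(k+1) − s_k) − t_k = -3*(k**4 + 9*k**3 + 27*k**2 + 35*k + 21)*factorial(k + 1)/((k + 4)*(k + 5))

Invalid: residual -3*(k**4 + 9*k**3 + 27*k**2 + 35*k + 21)*factorial(k + 1)/((k + 4)*(k + 5)) ≠ 0.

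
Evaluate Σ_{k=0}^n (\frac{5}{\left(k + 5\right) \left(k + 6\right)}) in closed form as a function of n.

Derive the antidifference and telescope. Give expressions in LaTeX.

S(n) = \frac{n + 1}{n + 6}

The ratio is (k + 5)/(k + 7).
A = k + 5, B = k + 7, C = 1.
Key eq: (k + 5)·f(k+1) = (k + 6)·f(k) + (1).
From deg A=1, deg B=1, deg C=0: d=1.
Coefficient equations give f(k) = k/5.
Get s_k = R·t_k = k/(k + 5) with R(k) = B(k−1)f(k)/C(k) = k*(k + 6)/5.
Check: Δs_k = 5/(k**2 + 11*k + 30). ✓
s_(n+1) = (n + 1)/(n + 6) and s_(0) = 0, so S(n) = (n + 1)/(n + 6).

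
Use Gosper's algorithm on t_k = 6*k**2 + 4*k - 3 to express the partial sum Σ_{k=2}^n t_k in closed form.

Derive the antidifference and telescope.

The ratio is (6*k**2 + 16*k + 7)/(6*k**2 + 4*k - 3).
Gosper form: A/B · C(k+1)/C(k) with A=1, B=1, C=k**2 + 2*k/3 - 1/2.
Solve (1)·f(k+1) − (1)·f(k) = k**2 + 2*k/3 - 1/2.
deg f ≤ 3 (via 0,0,2).
A polynomial solution: f(k) = k*(2*k**2 - k - 4)/6.
Get s_k = R·t_k = k*(2*k**2 - k - 4) with R(k) = B(k−1)f(k)/C(k) = k*(2*k**2 - k - 4)/(6*k**2 + 4*k - 3).
Check: Δs_k = 6*k**2 + 4*k - 3. ✓
s_(n+1) = 2*n**3 + 5*n**2 - 3 and s_(2) = 4, so S(n) = 2*n**3 + 5*n**2 - 7.

S(n) = 2*n**3 + 5*n**2 - 7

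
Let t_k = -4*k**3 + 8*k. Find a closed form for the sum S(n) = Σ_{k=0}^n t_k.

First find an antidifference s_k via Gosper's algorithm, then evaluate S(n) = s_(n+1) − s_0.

t_(k+1)/t_k = (-2*k + (k + 1)**3 - 2)/(k*(k**2 - 2)).
Gosper form: A/B · C(k+1)/C(k) with A=1, B=1, C=k**3 - 2*k.
Solve (1)·f(k+1) − (1)·f(k) = k**3 - 2*k.
deg f ≤ 4 (via 0,0,3).
Solve for f: f(k) = k*(k - 1)*(k**2 - k - 4)/4 (degree 4 ≤ 4).
Certificate R = B(k−1)f/C = (k - 1)*(k**2 - k - 4)/(4*(k**2 - 2)) gives s_k = k*(-k**3 + 2*k**2 + 3*k - 4).
Check: Δs_k = 4*k*(2 - k**2). ✓
Σ_(k=0)^n t_k = s_(n+1) − s_(0) = (n*(-n**3 - 2*n**2 + 3*n + 4)) − (0), i.e. n*(-n**3 - 2*n**2 + 3*n + 4).

S(n) = n*(-n**3 - 2*n**2 + 3*n + 4)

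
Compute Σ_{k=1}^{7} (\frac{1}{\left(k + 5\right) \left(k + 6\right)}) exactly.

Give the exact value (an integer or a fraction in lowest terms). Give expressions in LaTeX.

The ratio is (k + 5)/(k + 7).
So A=k + 5 and B=k + 7, with C=1.
Set up (k + 5)·f(k+1) − (k + 6)·f(k) − (1) = 0.
Degrees (1,1,0) ⇒ d ≤ 1.
Match coefficients ⇒ f(k) = k/5.
R(k) = B(k−1)·f(k)/C(k) = k*(k + 6)/5; s_k = R·t_k = k/(5*(k + 5)).
Check: Δs_k = 1/(k**2 + 11*k + 30). ✓
Sum = s_(8) − s_(1); s_(8) = 8/65, s_(1) = 1/30 ⇒ 7/78.

Σ = 7/78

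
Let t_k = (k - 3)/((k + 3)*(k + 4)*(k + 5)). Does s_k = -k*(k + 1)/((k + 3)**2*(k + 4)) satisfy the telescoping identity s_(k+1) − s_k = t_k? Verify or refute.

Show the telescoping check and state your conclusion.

s_(k+1) = -(k + 1)*(k + 2)/((k + 4)**2*(k + 5))
s_(k+1) − s_k = (k**3 - 19*k - 18)/(k**5 + 19*k**4 + 143*k**3 + 533*k**2 + 984*k + 720)
(s_(k+1) − s_k) − t_k = 2*(-2*k**2 - 5*k + 9)/(k**5 + 19*k**4 + 143*k**3 + 533*k**2 + 984*k + 720)

Invalid: residual 2*(-2*k**2 - 5*k + 9)/(k**5 + 19*k**4 + 143*k**3 + 533*k**2 + 984*k + 720) ≠ 0.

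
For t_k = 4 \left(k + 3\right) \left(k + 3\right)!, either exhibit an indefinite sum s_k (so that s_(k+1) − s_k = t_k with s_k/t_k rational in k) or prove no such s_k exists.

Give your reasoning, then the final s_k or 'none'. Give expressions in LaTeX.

Ratio r(k) = (k + 4)**2/(k + 3).
A = k + 4, B = 1, C = k + 3.
Set up (k + 4)·f(k+1) − (1)·f(k) − (k + 3) = 0.
deg f ≤ 0 (via 1,0,1).
Coefficient equations give f(k) = 1.
So s_k = (B(k−1)f/C)·t_k = (1/(k + 3))·t_k = 4*factorial(k + 3).
s_(k+1) − s_k = 4*(k + 3)*factorial(k + 3) = t_k.

s_k = 4 \left(k + 3\right)!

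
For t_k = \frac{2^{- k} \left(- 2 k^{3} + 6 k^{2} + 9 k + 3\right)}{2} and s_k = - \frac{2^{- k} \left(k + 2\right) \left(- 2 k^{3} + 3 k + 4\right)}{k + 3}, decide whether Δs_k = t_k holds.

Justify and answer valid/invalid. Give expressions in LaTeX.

Invalid: residual \frac{2^{- k} \left(2 k^{4} + 4 k^{3} - 27 k^{2} - 36 k - 17\right)}{2 \left(k^{2} + 7 k + 12\right)} ≠ 0.

s_(k+1) = -(k + 3)*(3*k - 2*(k + 1)**3 + 7)/(2*2**k*(k + 4))
s_(k+1) − s_k = (-2*k**5 - 6*k**4 + 31*k**3 + 111*k**2 + 93*k + 19)/(2*2**k*(k**2 + 7*k + 12))
(s_(k+1) − s_k) − t_k = (2*k**4 + 4*k**3 - 27*k**2 - 36*k - 17)/(2*2**k*(k**2 + 7*k + 12))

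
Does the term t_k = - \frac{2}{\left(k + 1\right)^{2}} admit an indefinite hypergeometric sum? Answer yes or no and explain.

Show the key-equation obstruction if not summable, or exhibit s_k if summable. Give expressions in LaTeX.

t_(k+1)/t_k = (k + 1)**2/(k + 2)**2.
Gosper form: A/B · C(k+1)/C(k) with A=k**2 + 2*k + 1, B=k**2 + 4*k + 4, C=1.
Solve (k**2 + 2*k + 1)·f(k+1) − (k**2 + 2*k + 1)·f(k) = 1.
From deg A=2, deg B=2, deg C=0: d=0.
Put f(k) = c0: A·f(k+1) − B(k−1)·f(k) − C = -1; need -1 = 0 — inconsistent ⇒ no f, not summable.

No. Not Gosper-summable.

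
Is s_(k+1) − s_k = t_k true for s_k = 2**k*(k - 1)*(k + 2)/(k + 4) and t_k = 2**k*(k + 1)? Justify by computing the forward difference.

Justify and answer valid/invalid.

s_(k+1) = 2**(k + 1)*k*(k + 3)/(k + 5)
s_(k+1) − s_k = 2**k*(k**3 + 8*k**2 + 21*k + 10)/(k**2 + 9*k + 20)
(s_(k+1) − s_k) − t_k = 2**(k + 1)*(-k**2 - 4*k - 5)/(k**2 + 9*k + 20)

Invalid: residual 2**(k + 1)*(-k**2 - 4*k - 5)/(k**2 + 9*k + 20) ≠ 0.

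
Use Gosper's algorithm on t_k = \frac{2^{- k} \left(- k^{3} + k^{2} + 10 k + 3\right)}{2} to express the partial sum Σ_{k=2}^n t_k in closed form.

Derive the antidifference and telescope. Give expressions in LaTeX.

t_(k+1)/t_k = (k**3 + 2*k**2 - 9*k - 13)/(2*(k**3 - k**2 - 10*k - 3)).
Factor: A=1/2; B=1; C=k**3 - k**2 - 10*k - 3.
f must satisfy (1/2)·f(k+1) − (1)·f(k) = k**3 - k**2 - 10*k - 3.
Degrees (0,0,3) ⇒ d ≤ 3.
Coefficient equations give f(k) = -2*(k**3 + 2*k**2 - 3*k - 3).
So s_k = (B(k−1)f/C)·t_k = (-2*(k**3 + 2*k**2 - 3*k - 3)/(k**3 - k**2 - 10*k - 3))·t_k = (k**3 + 2*k**2 - 3*k - 3)/2**k.
Δs = (-k**3 + k**2 + 10*k + 3)/(2*2**k), as required.
s_(n+1) = 2**(-n - 1)*(n**3 + 5*n**2 + 4*n - 3) and s_(2) = 7/4, so S(n) = 2**(-n - 2)*(-7*2**n + 2*n**3 + 10*n**2 + 8*n - 6).

S(n) = 2^{- n - 2} \left(- 7 \cdot 2^{n} + 2 n^{3} + 10 n^{2} + 8 n - 6\right)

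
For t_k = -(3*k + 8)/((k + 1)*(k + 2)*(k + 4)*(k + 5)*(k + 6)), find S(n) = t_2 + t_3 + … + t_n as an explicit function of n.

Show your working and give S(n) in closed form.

S(n) = (-n**3 - 13*n**2 - 52*n + 66)/(126*(n**3 + 13*n**2 + 52*n + 60))

Ratio r(k) = (k + 1)*(k + 4)*(3*k + 11)/((k + 3)*(k + 7)*(3*k + 8)).
A = k + 1, B = k + 7, C = k**2 + 17*k/3 + 8.
f must satisfy (k + 1)·f(k+1) − (k + 6)·f(k) = k**2 + 17*k/3 + 8.
d = 5 from the (1,1,2) case.
Coefficient equations give f(k) = k*(k + 2)*(k + 3)*(k**2 + 10*k + 29)/60.
Get s_k = R·t_k = k*(-k**2 - 10*k - 29)/(20*(k**3 + 10*k**2 + 29*k + 20)) with R(k) = B(k−1)f(k)/C(k) = k*(k + 2)*(k + 6)*(k**2 + 10*k + 29)/(20*(3*k + 8)).
Check: Δs_k = (-3*k - 8)/(k**5 + 18*k**4 + 121*k**3 + 372*k**2 + 508*k + 240). ✓
Telescope: S(n) = s_(n+1) − s_(2) = (-n**3 - 13*n**2 - 52*n - 40)/(20*(n**3 + 13*n**2 + 52*n + 60)) − (-53/1260) = (-n**3 - 13*n**2 - 52*n + 66)/(126*(n**3 + 13*n**2 + 52*n + 60)).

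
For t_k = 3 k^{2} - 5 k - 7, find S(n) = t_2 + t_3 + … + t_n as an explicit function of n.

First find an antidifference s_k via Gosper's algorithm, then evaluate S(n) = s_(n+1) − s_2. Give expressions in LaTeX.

S(n) = n^{3} - n^{2} - 9 n + 9

Ratio r(k) = (3*k**2 + k - 9)/(3*k**2 - 5*k - 7).
Take A(k)=1, B(k)=1, C(k)=k**2 - 5*k/3 - 7/3.
Set up (1)·f(k+1) − (1)·f(k) − (k**2 - 5*k/3 - 7/3) = 0.
Bound: deg f ≤ 3.
Coefficient equations give f(k) = k*(k**2 - 4*k - 4)/3.
So s_k = (B(k−1)f/C)·t_k = (k*(k**2 - 4*k - 4)/(3*k**2 - 5*k - 7))·t_k = k*(k**2 - 4*k - 4).
Verify: 3*k**2 - 5*k - 7 matches t_k.
Σ_(k=2)^n t_k = s_(n+1) − s_(2) = (n**3 - n**2 - 9*n - 7) − (-16), i.e. n**3 - n**2 - 9*n + 9.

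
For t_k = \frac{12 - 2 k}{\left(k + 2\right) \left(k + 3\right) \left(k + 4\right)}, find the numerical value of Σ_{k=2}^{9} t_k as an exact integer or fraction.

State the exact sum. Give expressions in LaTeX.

r(k) = (k - 5)*(k + 2)/((k - 6)*(k + 5)) after simplifying.
A = k + 2, B = k + 5, C = k - 6.
Set up (k + 2)·f(k+1) − (k + 4)·f(k) − (k - 6) = 0.
d = 2 from the (1,1,1) case.
Solve for f: f(k) = -k*(k + 8)/3 (degree 2 ≤ 2).
Get s_k = R·t_k = 2*k*(k + 8)/(3*(k + 2)*(k + 3)) with R(k) = B(k−1)f(k)/C(k) = -k*(k + 4)*(k + 8)/(3*(k - 6)).
s_(k+1) − s_k = 2*(6 - k)/(k**3 + 9*k**2 + 26*k + 24) = t_k.
Evaluate s at k=10 and k=2: 10/13 and 2/3; difference 4/39.

Σ = 4/39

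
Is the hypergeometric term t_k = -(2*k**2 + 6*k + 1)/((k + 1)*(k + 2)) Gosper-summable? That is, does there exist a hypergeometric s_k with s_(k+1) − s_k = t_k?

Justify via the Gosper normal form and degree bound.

Yes. s_k = k*(1 - 2*k)/(k + 1).

t_(k+1)/t_k = (k + 1)*(6*k + 2*(k + 1)**2 + 7)/((k + 3)*(2*k**2 + 6*k + 1)).
A = k + 1, B = k + 3, C = k**2 + 3*k + 1/2.
f must satisfy (k + 1)·f(k+1) − (k + 2)·f(k) = k**2 + 3*k + 1/2.
Bound: deg f ≤ 2.
Coefficient equations give f(k) = k*(2*k - 1)/2.
R(k) = B(k−1)·f(k)/C(k) = k*(k + 2)*(2*k - 1)/(2*k**2 + 6*k + 1); s_k = R·t_k = k*(1 - 2*k)/(k + 1).
Δs = (-2*k**2 - 6*k - 1)/(k**2 + 3*k + 2), as required.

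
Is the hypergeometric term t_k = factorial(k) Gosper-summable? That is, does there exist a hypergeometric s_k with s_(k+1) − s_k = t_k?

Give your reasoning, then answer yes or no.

The ratio is k + 1.
Take A(k)=k + 1, B(k)=1, C(k)=1.
Solve (k + 1)·f(k+1) − (1)·f(k) = 1.
Bound: deg f ≤ -1.
d = -1 < 0 ⇒ no nonzero polynomial f; not summable.

No. Not Gosper-summable.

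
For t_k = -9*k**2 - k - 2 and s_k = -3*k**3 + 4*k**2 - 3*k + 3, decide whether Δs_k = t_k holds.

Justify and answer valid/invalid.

s_(k+1) = -3*k**3 - 5*k**2 - 4*k + 1
s_(k+1) − s_k = -9*k**2 - k - 2
(s_(k+1) − s_k) − t_k = 0

valid; difference matches t_k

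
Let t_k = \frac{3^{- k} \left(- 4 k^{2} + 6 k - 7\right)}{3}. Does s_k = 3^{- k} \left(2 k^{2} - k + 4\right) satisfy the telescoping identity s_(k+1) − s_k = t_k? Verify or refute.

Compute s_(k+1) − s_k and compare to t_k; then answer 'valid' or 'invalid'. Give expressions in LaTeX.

s_(k+1) = (-k + 2*(k + 1)**2 + 3)/(3*3**k)
s_(k+1) − s_k = (-4*k**2 + 6*k - 7)/(3*3**k)
(s_(k+1) − s_k) − t_k = 0

Valid — Δs_k = t_k.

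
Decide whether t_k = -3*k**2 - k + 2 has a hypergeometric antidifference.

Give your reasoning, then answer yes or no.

r(k) = (k + 3*(k + 1)**2 - 1)/(3*k**2 + k - 2) after simplifying.
Factor: A=1; B=1; C=k**2 + k/3 - 2/3.
Key eq: (1)·f(k+1) = (1)·f(k) + (k**2 + k/3 - 2/3).
From deg A=0, deg B=0, deg C=2: d=3.
Solve for f: f(k) = k*(k - 2)*(k + 1)/3 (degree 3 ≤ 3).
Certificate R = B(k−1)f/C = k*(k - 2)/(3*k - 2) gives s_k = k*(-k**2 + k + 2).
Δs = -3*k**2 - k + 2, as required.

Yes. s_k = k*(-k**2 + k + 2).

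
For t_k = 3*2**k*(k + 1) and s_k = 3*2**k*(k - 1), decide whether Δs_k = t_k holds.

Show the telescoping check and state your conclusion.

s_(k+1) = 6*2**k*k
s_(k+1) − s_k = 3*2**k*(k + 1)
(s_(k+1) − s_k) − t_k = 0

Valid — Δs_k = t_k.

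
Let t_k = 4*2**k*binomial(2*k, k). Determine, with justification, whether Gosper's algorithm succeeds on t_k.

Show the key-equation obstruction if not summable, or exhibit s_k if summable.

No; the degree bound rules out any f.

Step 1: r(k) = 4*(2*k + 1)/(k + 1).
A = 8*k + 4, B = k + 1, C = 1.
f must satisfy (8*k + 4)·f(k+1) − (k)·f(k) = 1.
From deg A=1, deg B=1, deg C=0: d=-1.
d = -1 < 0 ⇒ no nonzero polynomial f; not summable.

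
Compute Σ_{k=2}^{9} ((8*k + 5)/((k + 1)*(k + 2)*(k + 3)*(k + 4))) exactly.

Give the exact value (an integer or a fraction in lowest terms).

Σ = 679/4290

Compute t_(k+1)/t_k: get (k + 1)*(8*k + 13)/((k + 5)*(8*k + 5)).
So A=k + 1 and B=k + 5, with C=k + 5/8.
f must satisfy (k + 1)·f(k+1) − (k + 4)·f(k) = k + 5/8.
deg f ≤ 3 (via 1,1,1).
A polynomial solution: f(k) = k*(k**2 + 6*k + 3)/16.
R(k) = B(k−1)·f(k)/C(k) = k*(k + 4)*(k**2 + 6*k + 3)/(2*(8*k + 5)); s_k = R·t_k = k*(k**2 + 6*k + 3)/(2*(k + 1)*(k + 2)*(k + 3)).
Δs = (8*k + 5)/(k**4 + 10*k**3 + 35*k**2 + 50*k + 24), as required.
Evaluate s at k=10 and k=2: 815/1716 and 19/60; difference 679/4290.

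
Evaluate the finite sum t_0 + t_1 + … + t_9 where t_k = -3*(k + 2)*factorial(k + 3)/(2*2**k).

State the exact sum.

Σ = -18243207

Compute t_(k+1)/t_k: get (k + 3)*(k + 4)/(2*(k + 2)).
So A=k/2 + 2 and B=1, with C=k + 2.
Set up (k/2 + 2)·f(k+1) − (1)·f(k) − (k + 2) = 0.
deg f ≤ 0 (via 1,0,1).
Match coefficients ⇒ f(k) = 2.
R(k) = B(k−1)·f(k)/C(k) = 2/(k + 2); s_k = R·t_k = -3*factorial(k + 3)/2**k.
s_(k+1) − s_k = -3*(k + 2)*factorial(k + 3)/(2*2**k) = t_k.
Evaluate s at k=10 and k=0: -18243225 and -18; difference -18243207.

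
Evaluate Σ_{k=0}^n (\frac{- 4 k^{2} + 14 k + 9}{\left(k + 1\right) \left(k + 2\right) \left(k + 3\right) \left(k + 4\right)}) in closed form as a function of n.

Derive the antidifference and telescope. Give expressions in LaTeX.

S(n) = \frac{n^{3} + 21 n^{2} + 47 n + 27}{3 \left(n^{3} + 9 n^{2} + 26 n + 24\right)}

Ratio r(k) = (k + 1)*(14*k - 4*(k + 1)**2 + 23)/((k + 5)*(-4*k**2 + 14*k + 9)).
Gosper form: A/B · C(k+1)/C(k) with A=k + 1, B=k + 5, C=k**2 - 7*k/2 - 9/4.
Key eq: (k + 1)·f(k+1) = (k + 4)·f(k) + (k**2 - 7*k/2 - 9/4).
From deg A=1, deg B=1, deg C=2: d=3.
Solving with deg f ≤ 3: f(k) = -k*(k**2 + 18*k + 8)/12.
Get s_k = R·t_k = k*(k**2 + 18*k + 8)/(3*(k + 1)*(k + 2)*(k + 3)) with R(k) = B(k−1)f(k)/C(k) = -k*(k + 4)*(k**2 + 18*k + 8)/(3*(4*k**2 - 14*k - 9)).
Δs = (-4*k**2 + 14*k + 9)/(k**4 + 10*k**3 + 35*k**2 + 50*k + 24), as required.
Evaluate: s_(n+1) = (n**3 + 21*n**2 + 47*n + 27)/(3*(n**3 + 9*n**2 + 26*n + 24)); subtract s_(0) = 0 ⇒ S(n) = (n**3 + 21*n**2 + 47*n + 27)/(3*(n**3 + 9*n**2 + 26*n + 24)).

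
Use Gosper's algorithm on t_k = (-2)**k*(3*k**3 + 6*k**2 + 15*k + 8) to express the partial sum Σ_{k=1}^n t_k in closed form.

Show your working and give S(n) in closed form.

The ratio is 2*(-3*k**3 - 15*k**2 - 36*k - 32)/(3*k**3 + 6*k**2 + 15*k + 8).
Factor: A=-2; B=1; C=k**3 + 2*k**2 + 5*k + 8/3.
Set up (-2)·f(k+1) − (1)·f(k) − (k**3 + 2*k**2 + 5*k + 8/3) = 0.
d = 3 from the (0,0,3) case.
Coefficient equations give f(k) = -k*(k**2 + 3)/3.
Get s_k = R·t_k = (-2)**k*k*(-k**2 - 3) with R(k) = B(k−1)f(k)/C(k) = -k*(k**2 + 3)/(3*k**3 + 6*k**2 + 15*k + 8).
Verify: (-2)**k*(3*k**3 + 6*k**2 + 15*k + 8) matches t_k.
Evaluate: s_(n+1) = 2*(-2)**n*(n**3 + 3*n**2 + 6*n + 4); subtract s_(1) = 8 ⇒ S(n) = 2*(-2)**n*n**3 + 6*(-2)**n*n**2 + 12*(-2)**n*n + 8*(-2)**n - 8.

S(n) = 2*(-2)**n*n**3 + 6*(-2)**n*n**2 + 12*(-2)**n*n + 8*(-2)**n - 8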